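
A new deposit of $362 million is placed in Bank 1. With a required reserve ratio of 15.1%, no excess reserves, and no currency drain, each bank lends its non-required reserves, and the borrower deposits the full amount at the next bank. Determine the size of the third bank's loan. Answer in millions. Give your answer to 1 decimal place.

Each bank lends a fraction (1 − rr) = 0.8490 of the deposit it receives, so Bank 3 receives 362·0.8490^2 and lends 362·0.8490^3 ≈ 221.5295 million.

$221.5 million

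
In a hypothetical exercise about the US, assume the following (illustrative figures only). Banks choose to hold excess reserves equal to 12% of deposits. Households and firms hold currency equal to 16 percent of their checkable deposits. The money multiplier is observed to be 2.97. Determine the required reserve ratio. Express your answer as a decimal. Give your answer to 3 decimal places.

Using m = 2.97. Since m = (1 + c)/(c + rr + e), the denominator satisfies c + rr + e = (1 + c)/m = (1 + 0.16) / 2.97 ≈ 0.390572.
With c = 0.16 and e = 0.12, the required reserve ratio is 0.390572 − 0.16 − 0.12 = 0.110572.

0.111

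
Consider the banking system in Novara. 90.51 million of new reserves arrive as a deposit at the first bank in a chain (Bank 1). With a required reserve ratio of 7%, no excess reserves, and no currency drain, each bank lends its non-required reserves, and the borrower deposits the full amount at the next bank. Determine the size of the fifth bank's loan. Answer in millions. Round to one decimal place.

63.0 million

Each bank lends a fraction (1 − rr) = 0.9300 of the deposit it receives, so Bank 5 receives 90.51·0.9300^4 and lends 90.51·0.9300^5 ≈ 62.9668 million.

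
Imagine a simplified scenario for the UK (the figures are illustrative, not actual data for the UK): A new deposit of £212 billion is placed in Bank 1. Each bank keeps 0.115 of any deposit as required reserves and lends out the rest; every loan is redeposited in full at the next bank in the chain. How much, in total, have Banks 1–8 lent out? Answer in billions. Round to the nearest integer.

£1018 billion

Bank i lends (1 − rr)^i of the original deposit: Bank 1 lends 212·0.8850 = 187.6200, Bank 2 lends 212·0.8850² = 166.0437, and so on.
Summing a geometric series: total = 212·[0.8850·(1 − 0.8850^8) / (1 − 0.8850)] ≈ 1017.5361 billion.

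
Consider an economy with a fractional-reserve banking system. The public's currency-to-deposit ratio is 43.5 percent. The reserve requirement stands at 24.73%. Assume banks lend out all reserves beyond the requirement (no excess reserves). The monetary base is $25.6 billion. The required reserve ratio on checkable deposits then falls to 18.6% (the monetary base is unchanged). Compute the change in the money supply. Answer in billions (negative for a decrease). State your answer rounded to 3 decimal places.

Initially m₁ = (1 + 0.435) / (0.2473 + 0.435) ≈ 2.103180, so M₁ = 2.103180 × 25.6 ≈ 53.8414 billion.
After the change m₂ = (1 + 0.435) / (0.186 + 0.435) ≈ 2.310789, so M₂ = 2.310789 × 25.6 ≈ 59.1562 billion.
ΔM = M₂ − M₁ = 59.1562 − 53.8414 = 5.3148 billion.

$5.315 billion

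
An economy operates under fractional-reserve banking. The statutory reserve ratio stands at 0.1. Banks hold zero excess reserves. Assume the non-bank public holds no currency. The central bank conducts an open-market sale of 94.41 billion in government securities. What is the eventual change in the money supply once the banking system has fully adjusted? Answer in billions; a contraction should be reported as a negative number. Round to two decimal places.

The simple money multiplier is m = 1/rr = 1/0.1 = 10.
An open-market sale reduces the monetary base by 94.41 billion, so ΔM = m × ΔMB = 10 × (−94.41) = -944.1 billion.

-944.10 billion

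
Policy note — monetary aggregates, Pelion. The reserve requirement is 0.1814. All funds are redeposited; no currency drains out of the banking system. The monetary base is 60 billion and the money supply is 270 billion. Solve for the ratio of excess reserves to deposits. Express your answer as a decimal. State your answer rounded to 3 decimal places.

Using m = M/MB = 270/60 = 4.500000. Since m = (1 + c)/(c + rr + e), the denominator satisfies c + rr + e = (1 + c)/m = (1 + 0) / 4.500000 ≈ 0.222222.
With c = 0 and rr = 0.1814, the ratio of excess reserves to deposits is 0.222222 − 0 − 0.1814 = 0.040822.

0.041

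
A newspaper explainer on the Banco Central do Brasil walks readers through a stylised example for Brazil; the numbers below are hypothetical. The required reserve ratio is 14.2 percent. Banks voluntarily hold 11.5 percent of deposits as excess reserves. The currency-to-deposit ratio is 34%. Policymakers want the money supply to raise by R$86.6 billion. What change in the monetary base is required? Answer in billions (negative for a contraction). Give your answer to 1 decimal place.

The money multiplier is m = (1 + c) / (rr + e + c) = (1 + 0.34) / (0.142 + 0.115 + 0.34) ≈ 2.2446.
ΔMB = ΔM / m = (+86.6) / 2.2446 ≈ 38.5815 billion.

R$38.6 billion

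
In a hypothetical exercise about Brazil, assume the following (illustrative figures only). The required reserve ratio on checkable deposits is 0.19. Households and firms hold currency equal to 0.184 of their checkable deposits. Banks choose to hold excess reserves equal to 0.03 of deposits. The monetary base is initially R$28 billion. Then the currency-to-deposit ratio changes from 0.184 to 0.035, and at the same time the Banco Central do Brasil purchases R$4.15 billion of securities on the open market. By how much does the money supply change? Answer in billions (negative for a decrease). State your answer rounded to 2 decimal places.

Before: m₁ = (1 + 0.184) / (0.19 + 0.03 + 0.184) ≈ 2.93069, MB₁ = 28, so M₁ = 2.93069 × 28 ≈ 82.0593 billion.
After: m₂ = (1 + 0.035) / (0.19 + 0.03 + 0.035) ≈ 4.05882, MB₂ = 28 + 4.15 = 32.15, so M₂ = 4.05882 × 32.15 ≈ 130.4911 billion.
ΔM = M₂ − M₁ = 130.4911 − 82.0593 = 48.4318 billion.

R$48.43 billion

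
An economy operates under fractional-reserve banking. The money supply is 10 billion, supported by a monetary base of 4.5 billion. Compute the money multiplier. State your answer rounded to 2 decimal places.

The money multiplier is m = M / MB = 10 / 4.5 ≈ 2.22222.

2.22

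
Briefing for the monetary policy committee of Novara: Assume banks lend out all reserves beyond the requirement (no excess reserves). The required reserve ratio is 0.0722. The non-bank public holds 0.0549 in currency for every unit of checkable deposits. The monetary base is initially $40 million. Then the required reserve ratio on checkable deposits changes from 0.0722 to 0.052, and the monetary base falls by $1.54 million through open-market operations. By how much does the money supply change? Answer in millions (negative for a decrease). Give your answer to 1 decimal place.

Before: m₁ = (1 + 0.0549) / (0.0722 + 0.0549) ≈ 8.2998, MB₁ = 40, so M₁ = 8.2998 × 40 = 331.992 million.
After: m₂ = (1 + 0.0549) / (0.052 + 0.0549) ≈ 9.8681, MB₂ = 40 − 1.54 = 38.46, so M₂ = 9.8681 × 38.46 ≈ 379.5271 million.
ΔM = M₂ − M₁ = 379.5271 − 331.992 = 47.5351 million.

$47.5 million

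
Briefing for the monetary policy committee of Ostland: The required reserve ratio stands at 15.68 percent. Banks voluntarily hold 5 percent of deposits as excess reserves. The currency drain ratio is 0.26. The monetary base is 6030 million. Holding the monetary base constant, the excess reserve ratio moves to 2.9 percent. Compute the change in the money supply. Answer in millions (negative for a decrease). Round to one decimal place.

766.7 million

Initially m₁ = (1 + 0.26) / (0.1568 + 0.05 + 0.26) ≈ 2.699229, so M₁ = 2.699229 × 6030 ≈ 16276.3509 million.
After the change m₂ = (1 + 0.26) / (0.1568 + 0.029 + 0.26) ≈ 2.826380, so M₂ = 2.826380 × 6030 = 17043.0714 million.
ΔM = M₂ − M₁ = 17043.0714 − 16276.3509 = 766.7205 million.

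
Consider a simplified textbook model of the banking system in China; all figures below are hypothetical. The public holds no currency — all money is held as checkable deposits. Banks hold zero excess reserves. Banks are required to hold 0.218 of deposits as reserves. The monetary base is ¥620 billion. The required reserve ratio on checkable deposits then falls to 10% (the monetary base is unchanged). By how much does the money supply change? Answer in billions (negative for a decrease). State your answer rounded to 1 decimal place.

Initially m₁ = 1 / (0.218) ≈ 4.58716, so M₁ = 4.58716 × 620 = 2844.0392 billion.
After the change m₂ = 1 / (0.1) = 10, so M₂ = 10 × 620 = 6200 billion.
ΔM = M₂ − M₁ = 6200 − 2844.0392 = 3355.9608 billion.

¥3356.0 billion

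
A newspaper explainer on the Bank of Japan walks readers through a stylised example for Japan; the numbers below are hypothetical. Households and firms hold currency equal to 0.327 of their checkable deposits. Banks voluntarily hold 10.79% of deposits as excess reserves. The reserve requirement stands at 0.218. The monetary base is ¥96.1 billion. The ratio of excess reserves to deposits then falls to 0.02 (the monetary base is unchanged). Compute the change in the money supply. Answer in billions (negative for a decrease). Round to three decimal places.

¥30.387 billion

Initially m₁ = (1 + 0.327) / (0.218 + 0.1079 + 0.327) ≈ 2.032471, so M₁ = 2.032471 × 96.1 ≈ 195.3205 billion.
After the change m₂ = (1 + 0.327) / (0.218 + 0.02 + 0.327) ≈ 2.348673, so M₂ = 2.348673 × 96.1 ≈ 225.7075 billion.
ΔM = M₂ − M₁ = 225.7075 − 195.3205 = 30.387 billion.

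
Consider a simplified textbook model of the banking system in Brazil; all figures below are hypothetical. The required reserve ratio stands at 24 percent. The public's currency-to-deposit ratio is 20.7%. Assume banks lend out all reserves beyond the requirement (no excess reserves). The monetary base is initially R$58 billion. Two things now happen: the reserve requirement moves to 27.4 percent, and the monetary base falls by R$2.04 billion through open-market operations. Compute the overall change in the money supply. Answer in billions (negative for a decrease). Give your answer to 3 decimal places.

-16.189 billion

Before: m₁ = (1 + 0.207) / (0.24 + 0.207) ≈ 2.700224, MB₁ = 58, so M₁ = 2.700224 × 58 ≈ 156.613 billion.
After: m₂ = (1 + 0.207) / (0.274 + 0.207) ≈ 2.509356, MB₂ = 58 − 2.04 = 55.96, so M₂ = 2.509356 × 55.96 ≈ 140.4236 billion.
ΔM = M₂ − M₁ = 140.4236 − 156.613 = -16.1894 billion.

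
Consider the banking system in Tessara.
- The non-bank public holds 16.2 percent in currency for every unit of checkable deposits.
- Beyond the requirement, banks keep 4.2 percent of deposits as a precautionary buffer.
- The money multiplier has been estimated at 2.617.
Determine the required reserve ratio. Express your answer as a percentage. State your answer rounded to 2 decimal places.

Using m = 2.617. Since m = (1 + c)/(c + rr + e), the denominator satisfies c + rr + e = (1 + c)/m = (1 + 0.162) / 2.617 ≈ 0.444020.
With c = 0.162 and e = 0.042, the required reserve ratio is 0.444020 − 0.162 − 0.042 = 0.24002.

24.00%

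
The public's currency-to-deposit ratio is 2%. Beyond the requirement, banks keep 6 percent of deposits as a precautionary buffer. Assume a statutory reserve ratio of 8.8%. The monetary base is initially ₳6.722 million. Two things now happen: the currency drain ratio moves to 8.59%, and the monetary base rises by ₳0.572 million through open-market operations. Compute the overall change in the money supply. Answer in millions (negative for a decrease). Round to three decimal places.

-6.949 million

Before: m₁ = (1 + 0.02) / (0.088 + 0.06 + 0.02) ≈ 6.07143, MB₁ = 6.722, so M₁ = 6.07143 × 6.722 ≈ 40.8122 million.
After: m₂ = (1 + 0.0859) / (0.088 + 0.06 + 0.0859) ≈ 4.64258, MB₂ = 6.722 + 0.572 = 7.294, so M₂ = 4.64258 × 7.294 ≈ 33.863 million.
ΔM = M₂ − M₁ = 33.863 − 40.8122 = -6.9492 million.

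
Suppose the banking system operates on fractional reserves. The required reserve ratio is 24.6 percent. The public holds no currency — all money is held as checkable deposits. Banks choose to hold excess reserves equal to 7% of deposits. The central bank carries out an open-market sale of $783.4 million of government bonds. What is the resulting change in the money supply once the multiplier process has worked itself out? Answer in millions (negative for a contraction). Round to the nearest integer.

-2479 million

The money multiplier is m = 1 / (rr + e) = 1 / (0.246 + 0.07) ≈ 3.1646.
The sale removes 783.4 million of base, so ΔM = m × ΔMB = 3.1646 × (−783.4) ≈ -2479.1476 million.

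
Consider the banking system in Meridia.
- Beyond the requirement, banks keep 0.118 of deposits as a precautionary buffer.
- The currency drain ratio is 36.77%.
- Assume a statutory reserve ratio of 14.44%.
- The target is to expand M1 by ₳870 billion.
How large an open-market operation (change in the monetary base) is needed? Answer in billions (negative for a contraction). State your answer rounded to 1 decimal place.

The money multiplier is m = (1 + c) / (rr + e + c) = (1 + 0.3677) / (0.1444 + 0.118 + 0.3677) ≈ 2.17061.
ΔMB = ΔM / m = (+870) / 2.17061 ≈ 400.809 billion.

₳400.8 billion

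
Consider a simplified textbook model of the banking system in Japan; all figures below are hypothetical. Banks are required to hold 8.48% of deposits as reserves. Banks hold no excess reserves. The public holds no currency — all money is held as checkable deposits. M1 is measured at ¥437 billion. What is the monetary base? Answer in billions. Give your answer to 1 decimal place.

With no currency drain and no excess reserves, the money multiplier is m = 1/rr = 1/0.0848 ≈ 11.79245.
The monetary base is MB = M / m = 437 / 11.79245 ≈ 37.0576 billion.

¥37.1 billion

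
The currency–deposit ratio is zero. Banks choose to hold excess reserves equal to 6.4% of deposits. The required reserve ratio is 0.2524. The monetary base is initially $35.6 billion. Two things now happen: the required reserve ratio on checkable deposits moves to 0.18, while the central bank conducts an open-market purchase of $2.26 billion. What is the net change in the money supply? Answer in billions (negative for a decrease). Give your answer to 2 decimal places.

$42.65 billion

Before: m₁ = 1 / (0.2524 + 0.064) ≈ 3.16056, MB₁ = 35.6, so M₁ = 3.16056 × 35.6 ≈ 112.5159 billion.
After: m₂ = 1 / (0.18 + 0.064) ≈ 4.09836, MB₂ = 35.6 + 2.26 = 37.86, so M₂ = 4.09836 × 37.86 ≈ 155.1639 billion.
ΔM = M₂ − M₁ = 155.1639 − 112.5159 = 42.648 billion.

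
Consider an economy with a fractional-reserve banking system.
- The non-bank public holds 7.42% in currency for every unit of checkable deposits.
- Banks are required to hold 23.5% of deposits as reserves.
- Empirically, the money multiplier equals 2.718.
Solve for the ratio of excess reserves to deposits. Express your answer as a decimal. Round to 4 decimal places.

Using m = 2.718. Since m = (1 + c)/(c + rr + e), the denominator satisfies c + rr + e = (1 + c)/m = (1 + 0.0742) / 2.718 ≈ 0.395217.
With c = 0.0742 and rr = 0.235, the ratio of excess reserves to deposits is 0.395217 − 0.0742 − 0.235 = 0.086017.

0.0860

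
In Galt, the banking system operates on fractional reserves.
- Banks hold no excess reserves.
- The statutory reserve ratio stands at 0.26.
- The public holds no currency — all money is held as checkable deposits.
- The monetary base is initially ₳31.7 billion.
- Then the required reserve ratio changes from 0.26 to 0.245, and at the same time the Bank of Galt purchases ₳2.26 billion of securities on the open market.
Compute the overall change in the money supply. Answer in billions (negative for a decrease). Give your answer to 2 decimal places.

₳16.69 billion

Before: m₁ = 1 / (0.26) ≈ 3.84615, MB₁ = 31.7, so M₁ = 3.84615 × 31.7 ≈ 121.923 billion.
After: m₂ = 1 / (0.245) ≈ 4.08163, MB₂ = 31.7 + 2.26 = 33.96, so M₂ = 4.08163 × 33.96 ≈ 138.6122 billion.
ΔM = M₂ − M₁ = 138.6122 − 121.923 = 16.6892 billion.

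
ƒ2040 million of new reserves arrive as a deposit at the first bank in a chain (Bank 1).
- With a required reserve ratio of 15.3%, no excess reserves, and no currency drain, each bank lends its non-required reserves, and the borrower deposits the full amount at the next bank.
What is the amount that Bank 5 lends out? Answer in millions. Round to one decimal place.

Each bank lends a fraction (1 − rr) = 0.8470 of the deposit it receives, so Bank 5 receives 2040·0.8470^4 and lends 2040·0.8470^5 ≈ 889.2978 million.

ƒ889.3 million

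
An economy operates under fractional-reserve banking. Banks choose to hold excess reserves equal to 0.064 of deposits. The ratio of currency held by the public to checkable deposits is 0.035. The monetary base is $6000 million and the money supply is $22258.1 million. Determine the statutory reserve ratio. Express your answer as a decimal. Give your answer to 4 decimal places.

0.1800

Using m = M/MB = 22258.1/6000 ≈ 3.709683. Since m = (1 + c)/(c + rr + e), the denominator satisfies c + rr + e = (1 + c)/m = (1 + 0.035) / 3.709683 ≈ 0.279000.
With c = 0.035 and e = 0.064, the statutory reserve ratio is 0.279000 − 0.035 − 0.064 = 0.18.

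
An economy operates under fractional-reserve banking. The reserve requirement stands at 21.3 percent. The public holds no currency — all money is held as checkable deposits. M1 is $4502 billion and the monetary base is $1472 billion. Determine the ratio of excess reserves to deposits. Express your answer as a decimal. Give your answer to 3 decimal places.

0.114

Using m = M/MB = 4502/1472 ≈ 3.058424. Since m = (1 + c)/(c + rr + e), the denominator satisfies c + rr + e = (1 + c)/m = (1 + 0) / 3.058424 ≈ 0.326966.
With c = 0 and rr = 0.213, the ratio of excess reserves to deposits is 0.326966 − 0 − 0.213 = 0.113966.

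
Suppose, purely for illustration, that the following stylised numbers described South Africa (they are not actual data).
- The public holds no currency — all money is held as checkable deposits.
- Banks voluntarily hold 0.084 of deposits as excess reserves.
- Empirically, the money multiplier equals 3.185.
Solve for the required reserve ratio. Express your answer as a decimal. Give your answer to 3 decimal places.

Using m = 3.185. Since m = (1 + c)/(c + rr + e), the denominator satisfies c + rr + e = (1 + c)/m = (1 + 0) / 3.185 ≈ 0.313972.
With c = 0 and e = 0.084, the required reserve ratio is 0.313972 − 0 − 0.084 = 0.229972.

0.230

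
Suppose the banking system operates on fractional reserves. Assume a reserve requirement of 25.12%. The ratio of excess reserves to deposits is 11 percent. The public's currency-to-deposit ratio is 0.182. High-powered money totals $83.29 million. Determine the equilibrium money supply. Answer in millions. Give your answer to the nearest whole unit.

$181 million

The money multiplier is m = (1 + c) / (rr + e + c) = (1 + 0.182) / (0.2512 + 0.11 + 0.182) ≈ 2.1760.
So M = m × MB = 2.1760 × 83.29 ≈ 181.239 million.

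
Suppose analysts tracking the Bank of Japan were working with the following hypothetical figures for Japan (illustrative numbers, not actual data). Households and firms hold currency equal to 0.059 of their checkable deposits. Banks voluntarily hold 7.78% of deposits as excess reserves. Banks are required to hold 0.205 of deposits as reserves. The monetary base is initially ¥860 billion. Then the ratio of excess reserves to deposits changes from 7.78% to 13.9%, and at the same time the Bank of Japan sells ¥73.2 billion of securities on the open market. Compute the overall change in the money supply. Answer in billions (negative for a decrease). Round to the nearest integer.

-597 billion

Before: m₁ = (1 + 0.059) / (0.205 + 0.0778 + 0.059) ≈ 3.0983, MB₁ = 860, so M₁ = 3.0983 × 860 = 2664.538 billion.
After: m₂ = (1 + 0.059) / (0.205 + 0.139 + 0.059) ≈ 2.6278, MB₂ = 860 − 73.2 = 786.8, so M₂ = 2.6278 × 786.8 ≈ 2067.553 billion.
ΔM = M₂ − M₁ = 2067.553 − 2664.538 = -596.985 billion.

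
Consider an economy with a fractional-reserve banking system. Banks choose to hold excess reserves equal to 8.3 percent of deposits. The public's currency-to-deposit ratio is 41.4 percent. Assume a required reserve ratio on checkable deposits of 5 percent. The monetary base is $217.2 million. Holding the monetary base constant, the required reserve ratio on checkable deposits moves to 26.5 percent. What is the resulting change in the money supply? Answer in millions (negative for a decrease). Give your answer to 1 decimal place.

-158.4 million

Initially m₁ = (1 + 0.414) / (0.05 + 0.083 + 0.414) ≈ 2.58501, so M₁ = 2.58501 × 217.2 ≈ 561.4642 million.
After the change m₂ = (1 + 0.414) / (0.265 + 0.083 + 0.414) ≈ 1.85564, so M₂ = 1.85564 × 217.2 ≈ 403.045 million.
ΔM = M₂ − M₁ = 403.045 − 561.4642 = -158.4192 million.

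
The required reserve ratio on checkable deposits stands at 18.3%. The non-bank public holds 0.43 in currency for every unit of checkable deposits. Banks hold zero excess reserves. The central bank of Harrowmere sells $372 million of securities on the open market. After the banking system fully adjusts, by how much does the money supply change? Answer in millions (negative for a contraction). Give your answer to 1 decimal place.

The money multiplier is m = (1 + c) / (rr + c) = (1 + 0.43) / (0.183 + 0.43) ≈ 2.33279.
The sale removes 372 million of base, so ΔM = m × ΔMB = 2.33279 × (−372) ≈ -867.7979 million.

-867.8 million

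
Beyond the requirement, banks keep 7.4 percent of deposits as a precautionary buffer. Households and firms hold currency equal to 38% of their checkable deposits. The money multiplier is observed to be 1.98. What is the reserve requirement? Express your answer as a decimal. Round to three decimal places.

Using m = 1.98. Since m = (1 + c)/(c + rr + e), the denominator satisfies c + rr + e = (1 + c)/m = (1 + 0.38) / 1.98 ≈ 0.696970.
With c = 0.38 and e = 0.074, the reserve requirement is 0.696970 − 0.38 − 0.074 = 0.24297.

0.243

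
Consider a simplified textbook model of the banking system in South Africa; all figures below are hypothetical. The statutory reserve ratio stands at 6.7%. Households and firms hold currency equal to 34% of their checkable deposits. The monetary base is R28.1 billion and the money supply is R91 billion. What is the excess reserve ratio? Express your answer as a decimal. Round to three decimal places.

Using m = M/MB = 91/28.1 ≈ 3.238434. Since m = (1 + c)/(c + rr + e), the denominator satisfies c + rr + e = (1 + c)/m = (1 + 0.34) / 3.238434 ≈ 0.413780.
With c = 0.34 and rr = 0.067, the excess reserve ratio is 0.413780 − 0.34 − 0.067 = 0.00678.

0.007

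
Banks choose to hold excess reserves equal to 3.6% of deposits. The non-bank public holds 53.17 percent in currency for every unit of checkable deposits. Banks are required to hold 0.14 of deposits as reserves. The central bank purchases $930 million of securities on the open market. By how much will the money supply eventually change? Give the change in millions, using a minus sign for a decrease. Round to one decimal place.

$2012.8 million

The money multiplier is m = (1 + c) / (rr + e + c) = (1 + 0.5317) / (0.14 + 0.036 + 0.5317) ≈ 2.16434.
The purchase adds 930 million of base, so ΔM = m × ΔMB = 2.16434 × (+930) = 2012.8362 million.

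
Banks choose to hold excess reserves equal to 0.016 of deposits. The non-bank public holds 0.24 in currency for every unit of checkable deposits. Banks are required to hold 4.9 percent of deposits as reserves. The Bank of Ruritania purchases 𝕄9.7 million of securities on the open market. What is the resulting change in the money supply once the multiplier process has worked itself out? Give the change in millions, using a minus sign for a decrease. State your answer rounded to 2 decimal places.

The money multiplier is m = (1 + c) / (rr + e + c) = (1 + 0.24) / (0.049 + 0.016 + 0.24) ≈ 4.0656.
The purchase adds 9.7 million of base, so ΔM = m × ΔMB = 4.0656 × (+9.7) ≈ 39.4363 million.

𝕄39.44 million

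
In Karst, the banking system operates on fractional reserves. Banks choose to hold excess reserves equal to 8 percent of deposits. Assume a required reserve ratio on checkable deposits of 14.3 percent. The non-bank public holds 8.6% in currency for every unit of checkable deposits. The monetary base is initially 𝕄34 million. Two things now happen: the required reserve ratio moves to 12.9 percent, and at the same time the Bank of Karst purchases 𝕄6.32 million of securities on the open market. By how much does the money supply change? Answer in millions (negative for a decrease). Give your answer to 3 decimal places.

Before: m₁ = (1 + 0.086) / (0.143 + 0.08 + 0.086) ≈ 3.514563, MB₁ = 34, so M₁ = 3.514563 × 34 ≈ 119.4951 million.
After: m₂ = (1 + 0.086) / (0.129 + 0.08 + 0.086) ≈ 3.681356, MB₂ = 34 + 6.32 = 40.32, so M₂ = 3.681356 × 40.32 ≈ 148.4323 million.
ΔM = M₂ − M₁ = 148.4323 − 119.4951 = 28.9372 million.

𝕄28.937 million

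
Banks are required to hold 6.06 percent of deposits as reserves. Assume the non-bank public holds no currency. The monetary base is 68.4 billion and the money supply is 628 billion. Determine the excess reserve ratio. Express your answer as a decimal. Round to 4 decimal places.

Using m = M/MB = 628/68.4 ≈ 9.181287. Since m = (1 + c)/(c + rr + e), the denominator satisfies c + rr + e = (1 + c)/m = (1 + 0) / 9.181287 ≈ 0.108917.
With c = 0 and rr = 0.0606, the excess reserve ratio is 0.108917 − 0 − 0.0606 = 0.048317.

0.0483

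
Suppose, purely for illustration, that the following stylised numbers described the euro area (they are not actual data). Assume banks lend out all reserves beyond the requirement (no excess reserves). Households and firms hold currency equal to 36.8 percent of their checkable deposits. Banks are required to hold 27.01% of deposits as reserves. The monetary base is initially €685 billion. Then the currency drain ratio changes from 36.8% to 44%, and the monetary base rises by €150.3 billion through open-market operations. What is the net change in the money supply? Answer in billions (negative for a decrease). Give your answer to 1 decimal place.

€225.3 billion

Before: m₁ = (1 + 0.368) / (0.2701 + 0.368) ≈ 2.14386, MB₁ = 685, so M₁ = 2.14386 × 685 = 1468.5441 billion.
After: m₂ = (1 + 0.44) / (0.2701 + 0.44) ≈ 2.02788, MB₂ = 685 + 150.3 = 835.3, so M₂ = 2.02788 × 835.3 ≈ 1693.8882 billion.
ΔM = M₂ − M₁ = 1693.8882 − 1468.5441 = 225.3441 billion.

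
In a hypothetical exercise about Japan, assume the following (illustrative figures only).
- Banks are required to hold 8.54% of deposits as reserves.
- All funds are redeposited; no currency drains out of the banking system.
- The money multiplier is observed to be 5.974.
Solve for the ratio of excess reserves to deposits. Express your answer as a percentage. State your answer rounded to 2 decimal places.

Using m = 5.974. Since m = (1 + c)/(c + rr + e), the denominator satisfies c + rr + e = (1 + c)/m = (1 + 0) / 5.974 ≈ 0.167392.
With c = 0 and rr = 0.0854, the ratio of excess reserves to deposits is 0.167392 − 0 − 0.0854 = 0.081992.

8.20%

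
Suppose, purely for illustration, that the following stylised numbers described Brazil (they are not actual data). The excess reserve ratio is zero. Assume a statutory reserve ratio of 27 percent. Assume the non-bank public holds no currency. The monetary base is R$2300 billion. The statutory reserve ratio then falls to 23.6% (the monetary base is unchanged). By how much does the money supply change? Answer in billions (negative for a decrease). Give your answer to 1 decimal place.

R$1227.2 billion

Initially m₁ = 1 / (0.27) ≈ 3.703704, so M₁ = 3.703704 × 2300 = 8518.5192 billion.
After the change m₂ = 1 / (0.236) ≈ 4.237288, so M₂ = 4.237288 × 2300 = 9745.7624 billion.
ΔM = M₂ − M₁ = 9745.7624 − 8518.5192 = 1227.2432 billion.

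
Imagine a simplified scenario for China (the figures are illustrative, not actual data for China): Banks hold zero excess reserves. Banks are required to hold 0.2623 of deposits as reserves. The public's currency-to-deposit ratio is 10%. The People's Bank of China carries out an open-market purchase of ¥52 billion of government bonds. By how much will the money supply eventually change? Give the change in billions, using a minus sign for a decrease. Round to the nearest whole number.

The money multiplier is m = (1 + c) / (rr + c) = (1 + 0.1) / (0.2623 + 0.1) ≈ 3.0362.
The purchase adds 52 billion of base, so ΔM = m × ΔMB = 3.0362 × (+52) = 157.8824 billion.

¥158 billion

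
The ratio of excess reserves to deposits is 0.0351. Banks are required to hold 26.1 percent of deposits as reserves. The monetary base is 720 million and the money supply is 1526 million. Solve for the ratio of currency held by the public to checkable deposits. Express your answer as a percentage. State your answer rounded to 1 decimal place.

33.3%

Using m = M/MB = 1526/720 ≈ 2.119444. From m = (1 + c)/(c + rr + e), rearranging gives 1 + c = m·(c + rr + e), so c·(1 − m) = m·(rr + e) − 1.
Hence c = [m·(rr + e) − 1]/(1 − m) = [2.119444 × (0.261 + 0.0351) − 1] / (1 − 2.119444) ≈ 0.332694.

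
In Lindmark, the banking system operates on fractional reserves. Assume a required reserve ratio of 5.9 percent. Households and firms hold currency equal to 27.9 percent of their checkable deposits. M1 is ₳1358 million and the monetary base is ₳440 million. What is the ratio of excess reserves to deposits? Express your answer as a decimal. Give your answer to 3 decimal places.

0.076

Using m = M/MB = 1358/440 ≈ 3.086364. Since m = (1 + c)/(c + rr + e), the denominator satisfies c + rr + e = (1 + c)/m = (1 + 0.279) / 3.086364 ≈ 0.414403.
With c = 0.279 and rr = 0.059, the ratio of excess reserves to deposits is 0.414403 − 0.279 − 0.059 = 0.076403.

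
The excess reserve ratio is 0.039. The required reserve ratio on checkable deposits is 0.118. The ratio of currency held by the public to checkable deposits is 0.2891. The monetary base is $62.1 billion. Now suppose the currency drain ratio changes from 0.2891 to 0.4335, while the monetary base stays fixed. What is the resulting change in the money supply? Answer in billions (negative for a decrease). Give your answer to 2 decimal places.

Initially m₁ = (1 + 0.2891) / (0.118 + 0.039 + 0.2891) ≈ 2.88971, so M₁ = 2.88971 × 62.1 ≈ 179.451 billion.
After the change m₂ = (1 + 0.4335) / (0.118 + 0.039 + 0.4335) ≈ 2.42760, so M₂ = 2.42760 × 62.1 ≈ 150.754 billion.
ΔM = M₂ − M₁ = 150.754 − 179.451 = -28.697 billion.

-28.70 billion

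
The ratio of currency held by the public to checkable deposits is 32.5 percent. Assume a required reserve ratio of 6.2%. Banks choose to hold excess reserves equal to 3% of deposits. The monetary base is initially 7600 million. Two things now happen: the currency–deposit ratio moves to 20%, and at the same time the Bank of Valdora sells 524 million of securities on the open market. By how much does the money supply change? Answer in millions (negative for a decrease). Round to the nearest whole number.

Before: m₁ = (1 + 0.325) / (0.062 + 0.03 + 0.325) ≈ 3.17746, MB₁ = 7600, so M₁ = 3.17746 × 7600 = 24148.696 million.
After: m₂ = (1 + 0.2) / (0.062 + 0.03 + 0.2) ≈ 4.10959, MB₂ = 7600 − 524 = 7076, so M₂ = 4.10959 × 7076 ≈ 29079.4588 million.
ΔM = M₂ − M₁ = 29079.4588 − 24148.696 = 4930.7628 million.

4931 million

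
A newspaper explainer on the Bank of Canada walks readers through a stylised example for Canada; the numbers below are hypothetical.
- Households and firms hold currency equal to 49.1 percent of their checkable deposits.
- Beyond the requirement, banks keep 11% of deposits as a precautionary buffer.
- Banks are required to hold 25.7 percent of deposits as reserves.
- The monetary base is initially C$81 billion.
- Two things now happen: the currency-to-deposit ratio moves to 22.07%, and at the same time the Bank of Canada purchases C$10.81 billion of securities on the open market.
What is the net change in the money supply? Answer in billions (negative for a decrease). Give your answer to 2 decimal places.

Before: m₁ = (1 + 0.491) / (0.257 + 0.11 + 0.491) ≈ 1.73776, MB₁ = 81, so M₁ = 1.73776 × 81 ≈ 140.7586 billion.
After: m₂ = (1 + 0.2207) / (0.257 + 0.11 + 0.2207) ≈ 2.07708, MB₂ = 81 + 10.81 = 91.81, so M₂ = 2.07708 × 91.81 ≈ 190.6967 billion.
ΔM = M₂ − M₁ = 190.6967 − 140.7586 = 49.9381 billion.

C$49.94 billion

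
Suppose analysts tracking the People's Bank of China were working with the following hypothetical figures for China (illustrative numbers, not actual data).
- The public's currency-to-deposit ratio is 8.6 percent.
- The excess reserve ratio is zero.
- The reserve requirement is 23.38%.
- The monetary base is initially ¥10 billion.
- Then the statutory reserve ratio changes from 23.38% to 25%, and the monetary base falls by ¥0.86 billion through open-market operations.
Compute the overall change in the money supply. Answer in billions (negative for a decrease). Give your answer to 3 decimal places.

Before: m₁ = (1 + 0.086) / (0.2338 + 0.086) ≈ 3.39587, MB₁ = 10, so M₁ = 3.39587 × 10 = 33.9587 billion.
After: m₂ = (1 + 0.086) / (0.25 + 0.086) ≈ 3.23214, MB₂ = 10 − 0.86 = 9.14, so M₂ = 3.23214 × 9.14 ≈ 29.5418 billion.
ΔM = M₂ − M₁ = 29.5418 − 33.9587 = -4.4169 billion.

-4.417 billion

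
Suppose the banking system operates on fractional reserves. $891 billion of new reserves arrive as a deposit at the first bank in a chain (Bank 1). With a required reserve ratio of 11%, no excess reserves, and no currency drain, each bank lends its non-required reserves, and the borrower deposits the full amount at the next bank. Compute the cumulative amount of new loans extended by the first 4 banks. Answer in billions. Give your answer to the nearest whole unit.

Bank i lends (1 − rr)^i of the original deposit: Bank 1 lends 891·0.8900 = 792.9900, Bank 2 lends 891·0.8900² = 705.7611, and so on.
Summing a geometric series: total = 891·[0.8900·(1 − 0.8900^4) / (1 − 0.8900)] ≈ 2685.9118 billion.

$2686 billion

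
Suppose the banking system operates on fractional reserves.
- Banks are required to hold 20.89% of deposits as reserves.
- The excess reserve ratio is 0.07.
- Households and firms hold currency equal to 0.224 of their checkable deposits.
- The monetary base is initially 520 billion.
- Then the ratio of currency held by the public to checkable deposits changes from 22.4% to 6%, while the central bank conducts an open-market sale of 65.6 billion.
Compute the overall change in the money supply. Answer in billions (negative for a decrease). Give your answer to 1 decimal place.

Before: m₁ = (1 + 0.224) / (0.2089 + 0.07 + 0.224) ≈ 2.43388, MB₁ = 520, so M₁ = 2.43388 × 520 = 1265.6176 billion.
After: m₂ = (1 + 0.06) / (0.2089 + 0.07 + 0.06) ≈ 3.12777, MB₂ = 520 − 65.6 = 454.4, so M₂ = 3.12777 × 454.4 ≈ 1421.2587 billion.
ΔM = M₂ − M₁ = 1421.2587 − 1265.6176 = 155.6411 billion.

155.6 billion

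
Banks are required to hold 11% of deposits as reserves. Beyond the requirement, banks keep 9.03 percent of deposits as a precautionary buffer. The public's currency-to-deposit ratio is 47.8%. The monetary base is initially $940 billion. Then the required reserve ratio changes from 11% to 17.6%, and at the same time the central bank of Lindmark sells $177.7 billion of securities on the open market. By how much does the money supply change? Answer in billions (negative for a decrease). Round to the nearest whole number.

Before: m₁ = (1 + 0.478) / (0.11 + 0.0903 + 0.478) ≈ 2.1790, MB₁ = 940, so M₁ = 2.1790 × 940 = 2048.26 billion.
After: m₂ = (1 + 0.478) / (0.176 + 0.0903 + 0.478) ≈ 1.9858, MB₂ = 940 − 177.7 = 762.3, so M₂ = 1.9858 × 762.3 ≈ 1513.7753 billion.
ΔM = M₂ − M₁ = 1513.7753 − 2048.26 = -534.4847 billion.

-534 billion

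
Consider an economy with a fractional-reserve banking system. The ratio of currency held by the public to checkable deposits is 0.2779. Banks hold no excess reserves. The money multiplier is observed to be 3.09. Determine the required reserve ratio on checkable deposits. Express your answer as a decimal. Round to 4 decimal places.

Using m = 3.09. Since m = (1 + c)/(c + rr + e), the denominator satisfies c + rr + e = (1 + c)/m = (1 + 0.2779) / 3.09 ≈ 0.413560.
With c = 0.2779 and e = 0, the required reserve ratio on checkable deposits is 0.413560 − 0.2779 − 0 = 0.13566.

0.1357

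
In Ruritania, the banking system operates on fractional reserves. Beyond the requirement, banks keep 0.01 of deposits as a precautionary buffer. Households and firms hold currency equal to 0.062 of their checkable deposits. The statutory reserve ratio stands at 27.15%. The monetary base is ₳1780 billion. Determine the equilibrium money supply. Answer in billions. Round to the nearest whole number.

The money multiplier is m = (1 + c) / (rr + e + c) = (1 + 0.062) / (0.2715 + 0.01 + 0.062) ≈ 3.09170.
So M = m × MB = 3.09170 × 1780 = 5503.226 billion.

₳5503 billion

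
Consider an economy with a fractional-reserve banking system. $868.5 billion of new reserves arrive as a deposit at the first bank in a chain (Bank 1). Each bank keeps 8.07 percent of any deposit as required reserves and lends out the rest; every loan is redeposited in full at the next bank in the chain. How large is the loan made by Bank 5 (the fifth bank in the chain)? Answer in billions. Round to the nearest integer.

$570 billion

Each bank lends a fraction (1 − rr) = 0.9193 of the deposit it receives, so Bank 5 receives 868.5·0.9193^4 and lends 868.5·0.9193^5 ≈ 570.2380 billion.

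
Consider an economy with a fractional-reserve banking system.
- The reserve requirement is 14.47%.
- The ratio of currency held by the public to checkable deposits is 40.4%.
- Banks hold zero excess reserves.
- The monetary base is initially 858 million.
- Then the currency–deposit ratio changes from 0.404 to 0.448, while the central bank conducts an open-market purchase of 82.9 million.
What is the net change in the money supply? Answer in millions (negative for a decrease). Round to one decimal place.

103.2 million

Before: m₁ = (1 + 0.404) / (0.1447 + 0.404) ≈ 2.55878, MB₁ = 858, so M₁ = 2.55878 × 858 ≈ 2195.4332 million.
After: m₂ = (1 + 0.448) / (0.1447 + 0.448) ≈ 2.44306, MB₂ = 858 + 82.9 = 940.9, so M₂ = 2.44306 × 940.9 ≈ 2298.6752 million.
ΔM = M₂ − M₁ = 2298.6752 − 2195.4332 = 103.242 million.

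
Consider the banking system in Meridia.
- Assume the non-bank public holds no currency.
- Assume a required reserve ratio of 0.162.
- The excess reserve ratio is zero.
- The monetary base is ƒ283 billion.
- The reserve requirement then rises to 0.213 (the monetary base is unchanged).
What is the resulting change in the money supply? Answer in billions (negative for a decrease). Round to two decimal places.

-418.28 billion

Initially m₁ = 1 / (0.162) ≈ 6.172840, so M₁ = 6.172840 × 283 ≈ 1746.9137 billion.
After the change m₂ = 1 / (0.213) ≈ 4.694836, so M₂ = 4.694836 × 283 ≈ 1328.6386 billion.
ΔM = M₂ − M₁ = 1328.6386 − 1746.9137 = -418.2751 billion.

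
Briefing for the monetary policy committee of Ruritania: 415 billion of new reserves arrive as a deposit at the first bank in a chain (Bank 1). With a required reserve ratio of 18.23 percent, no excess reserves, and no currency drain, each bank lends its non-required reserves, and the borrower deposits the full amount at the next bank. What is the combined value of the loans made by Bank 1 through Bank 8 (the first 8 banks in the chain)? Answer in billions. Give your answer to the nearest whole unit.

1489 billion

Bank i lends (1 − rr)^i of the original deposit: Bank 1 lends 415·0.8177 = 339.3455, Bank 2 lends 415·0.8177² ≈ 277.4828, and so on.
Summing a geometric series: total = 415·[0.8177·(1 − 0.8177^8) / (1 − 0.8177)] ≈ 1489.4121 billion.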